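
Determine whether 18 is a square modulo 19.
By Euler's criterion: 18^{9} ≡ 18 (mod 19). Since this equals -1 (≡ 18), 18 is not a QR.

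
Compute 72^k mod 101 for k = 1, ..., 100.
g^1, g^2, ..., g^{100} mod 101: {72, 33, 53, 79, 32, 82, 46, 80, 3, 14, 99, 58, 35, 96, 44, 37, 38, 9, 42, 95, 73, 4, 86, 31, 10, 13, 27, 25, 83, 17, 12, 56, 93, 30, 39, 81, 75, 47, 51, 36, 67, 77, 90, 16, 41, 23, 40, 52, 7, 100, 29, 68, 48, 22, 69, 19, 55, 21, 98, 87, 2, 43, 66, 5, 57, 64, 63, 92, 59, 6, 28, 97, 15, 70, 91, 88, 74, 76, 18, 84, 89, 45, 8, 71, 62, 20, 26, 54, 50, 65, 34, 24, 11, 85, 60, 78, 61, 49, 94, 1}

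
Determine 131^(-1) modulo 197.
131^(-1) ≡ 194 (mod 197). Verification: 131 × 194 = 25414 ≡ 1 (mod 197)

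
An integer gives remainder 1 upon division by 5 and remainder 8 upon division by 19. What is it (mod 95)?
M = 5 × 19 = 95. M₁ = 19, y₁ ≡ 4 (mod 5). M₂ = 5, y₂ ≡ 4 (mod 19). n = 1×19×4 + 8×5×4 ≡ 46 (mod 95). The smallest positive such number is 46.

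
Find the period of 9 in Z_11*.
Powers of 9 mod 11: 9^1≡9, 9^2≡4, 9^3≡3, 9^4≡5, 9^5≡1. Order = 5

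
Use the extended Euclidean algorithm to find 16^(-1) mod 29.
Extended GCD: 16(-9) + 29(5) = 1. So 16^(-1) ≡ 20 ≡ 20 (mod 29). Verify: 16 × 20 = 320 ≡ 1 (mod 29)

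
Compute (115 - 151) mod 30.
24

(115 - 151) = -36
-36 mod 30 = 24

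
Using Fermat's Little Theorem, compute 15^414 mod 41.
By Fermat: 15^{40} ≡ 1 (mod 41). 414 ≡ 14 (mod 40). So 15^{414} ≡ 15^{14} ≡ 8 (mod 41)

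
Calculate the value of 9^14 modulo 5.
Using Fermat: 9^{4} ≡ 1 (mod 5). 14 ≡ 2 (mod 4). So 9^{14} ≡ 9^{2} ≡ 1 (mod 5)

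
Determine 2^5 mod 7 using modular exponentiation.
5 = 4 + 1 (binary 101). Repeated squaring mod 7: 2^1 ≡ 2; 2^2 ≡ 2² = 4 ≡ 4; 2^4 ≡ 4² = 16 ≡ 2. Multiply: 2^5 = 2^4 × 2^1 ≡ 2 × 2 (mod 7): 2 × 2 = 4 ≡ 4. So 2^5 ≡ 4 (mod 7).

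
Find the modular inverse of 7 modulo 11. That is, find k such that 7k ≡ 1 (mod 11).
8

Using Extended Euclidean Algorithm:
gcd(7, 11) = 1
Bezout coefficients: 7 × -3 + 11 × 2 = 1
So 7 × -3 ≡ 1 (mod 11)
The inverse is -3 mod 11 = 8
Verification: 7 × 8 = 56 = 5 × 11 + 1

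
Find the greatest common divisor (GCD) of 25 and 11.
1

Using the Euclidean algorithm:
25 = 2 × 11 + 3
11 = 3 × 3 + 2
3 = 1 × 2 + 1
2 = 2 × 1 + 0

GCD(25, 11) = 1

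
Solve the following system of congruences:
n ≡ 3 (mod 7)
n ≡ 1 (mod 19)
115

Using the Chinese Remainder Theorem:
M = product of moduli = 133
For equation 1: M_1 = 19, 19 ≡ 5 (mod 7), inverse of 19 mod 7 is 3 (check: 5 × 3 = 15 ≡ 1 (mod 7))
For equation 2: M_2 = 7, 7 ≡ 7 (mod 19), inverse of 7 mod 19 is 11 (check: 7 × 11 = 77 ≡ 1 (mod 19))
Combine: n ≡ Σ r_i×M_i×(M_i⁻¹ mod m_i) = 3×19×3 + 1×7×11 = 171 + 77 = 248
248 mod 133 = 115
n ≡ 115 (mod 133)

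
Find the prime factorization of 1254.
2 × 3 × 11 × 19

Divide by primes starting from smallest:
1254 ÷ 2 = 627
627 ÷ 3 = 209
209 ÷ 11 = 19
19 ÷ 19 = 1

1254 = 2 × 3 × 11 × 19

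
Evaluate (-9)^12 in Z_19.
Using repeated squaring. (-9) ≡ 10 (mod 19). 12 = 8 + 4 (binary 1100). Repeated squaring mod 19: 10^1 ≡ 10; 10^2 ≡ 10² = 100 ≡ 5; 10^4 ≡ 5² = 25 ≡ 6; 10^8 ≡ 6² = 36 ≡ 17. Multiply: (-9)^12 ≡ 10^8 × 10^4 ≡ 17 × 6 (mod 19): 17 × 6 = 102 ≡ 7. So (-9)^12 ≡ 7 (mod 19).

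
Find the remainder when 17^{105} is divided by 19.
By Fermat: 17^{18} ≡ 1 (mod 19). 105 = 5×18 + 15. So 17^{105} ≡ 17^{15} ≡ 7 (mod 19)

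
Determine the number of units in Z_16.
8

Prime factorization: 16 = 2^4
Using the formula φ(n) = n × Π(1 - 1/p) for each prime factor p:
φ(16) = 16 × (1 - 1/2)
φ(16) = 8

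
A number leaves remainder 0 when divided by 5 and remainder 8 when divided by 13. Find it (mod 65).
M = 5 × 13 = 65. M₁ = 13, y₁ ≡ 2 (mod 5). M₂ = 5, y₂ ≡ 8 (mod 13). x = 0×13×2 + 8×5×8 ≡ 60 (mod 65)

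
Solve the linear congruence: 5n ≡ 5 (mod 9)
1

Since gcd(5, 9) = 1 divides 5, a solution exists.
Multiply both sides by the inverse of 5 mod 9:
  5^(-1) mod 9 = 2
  x ≡ 2 × 5 ≡ 10 ≡ 1 (mod 9)
Verification: 5 × 1 = 5 = 0 × 9 + 5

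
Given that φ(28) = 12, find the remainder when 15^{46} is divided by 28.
By Euler: 15^{12} ≡ 1 (mod 28) since gcd(15, 28) = 1. 46 = 3×12 + 10. So 15^{46} ≡ 15^{10} ≡ 1 (mod 28)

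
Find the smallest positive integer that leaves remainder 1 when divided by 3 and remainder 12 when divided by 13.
M = 3 × 13 = 39. M₁ = 13, y₁ ≡ 1 (mod 3). M₂ = 3, y₂ ≡ 9 (mod 13). t = 1×13×1 + 12×3×9 ≡ 25 (mod 39). The smallest positive such number is 25.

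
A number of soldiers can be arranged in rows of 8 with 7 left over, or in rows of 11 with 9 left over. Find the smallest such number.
M = 8 × 11 = 88. M₁ = 11, y₁ ≡ 3 (mod 8). M₂ = 8, y₂ ≡ 7 (mod 11). t = 7×11×3 + 9×8×7 ≡ 31 (mod 88). The smallest positive such number is 31.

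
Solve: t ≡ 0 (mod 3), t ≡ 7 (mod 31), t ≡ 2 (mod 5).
M = 3 × 31 × 5 = 465. M₁ = 155, y₁ ≡ 2 (mod 3). M₂ = 15, y₂ ≡ 29 (mod 31). M₃ = 93, y₃ ≡ 2 (mod 5). t = 0×155×2 + 7×15×29 + 2×93×2 ≡ 162 (mod 465)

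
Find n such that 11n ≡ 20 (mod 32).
28

Since gcd(11, 32) = 1 divides 20, a solution exists.
Multiply both sides by the inverse of 11 mod 32:
  11^(-1) mod 32 = 3
  x ≡ 3 × 20 ≡ 60 ≡ 28 (mod 32)
Verification: 11 × 28 = 308 = 9 × 32 + 20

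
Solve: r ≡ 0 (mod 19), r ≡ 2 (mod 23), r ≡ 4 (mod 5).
M = 19 × 23 × 5 = 2185. M₁ = 115, y₁ ≡ 1 (mod 19). M₂ = 95, y₂ ≡ 8 (mod 23). M₃ = 437, y₃ ≡ 3 (mod 5). r = 0×115×1 + 2×95×8 + 4×437×3 ≡ 209 (mod 2185)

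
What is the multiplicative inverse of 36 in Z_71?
2

Using Extended Euclidean Algorithm:
gcd(36, 71) = 1
Bezout coefficients: 36 × 2 + 71 × -1 = 1
So 36 × 2 ≡ 1 (mod 71)
The inverse is 2 mod 71 = 2
Verification: 36 × 2 = 72 = 1 × 71 + 1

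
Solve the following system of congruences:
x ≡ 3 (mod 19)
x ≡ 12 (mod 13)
155

Using the Chinese Remainder Theorem:
M = product of moduli = 247
For equation 1: M_1 = 13, 13 ≡ 13 (mod 19), inverse of 13 mod 19 is 3 (check: 13 × 3 = 39 ≡ 1 (mod 19))
For equation 2: M_2 = 19, 19 ≡ 6 (mod 13), inverse of 19 mod 13 is 11 (check: 6 × 11 = 66 ≡ 1 (mod 13))
Combine: x ≡ Σ r_i×M_i×(M_i⁻¹ mod m_i) = 3×13×3 + 12×19×11 = 117 + 2508 = 2625
2625 mod 247 = 155
x ≡ 155 (mod 247)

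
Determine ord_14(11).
Powers of 11 mod 14: 11^1≡11, 11^2≡9, 11^3≡1. Order = 3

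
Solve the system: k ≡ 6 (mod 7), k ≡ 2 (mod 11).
M = 7 × 11 = 77. M₁ = 11, y₁ ≡ 2 (mod 7). M₂ = 7, y₂ ≡ 8 (mod 11). k = 6×11×2 + 2×7×8 ≡ 13 (mod 77)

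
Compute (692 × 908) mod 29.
22

(692 × 908) = 628336
628336 mod 29 = 22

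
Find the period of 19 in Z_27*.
Powers of 19 mod 27: 19^1≡19, 19^2≡10, 19^3≡1. Order = 3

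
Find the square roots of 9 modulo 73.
The square roots of 9 mod 73 are 3 and 70. Verify: 3² = 9 ≡ 9 (mod 73)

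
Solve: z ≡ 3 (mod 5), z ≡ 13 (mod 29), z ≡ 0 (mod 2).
M = 5 × 29 × 2 = 290. M₁ = 58, y₁ ≡ 2 (mod 5). M₂ = 10, y₂ ≡ 3 (mod 29). M₃ = 145, y₃ ≡ 1 (mod 2). z = 3×58×2 + 13×10×3 + 0×145×1 ≡ 158 (mod 290)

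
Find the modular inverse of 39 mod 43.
39^(-1) ≡ 32 (mod 43). Verification: 39 × 32 = 1248 ≡ 1 (mod 43)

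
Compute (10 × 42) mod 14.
0

(10 × 42) = 420
420 mod 14 = 0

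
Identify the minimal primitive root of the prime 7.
p - 1 = 6 has prime divisors 2, 3. h is a primitive root mod 7 iff h^(6/q) ≢ 1 (mod 7) for each such q.
h = 2: 2^3 ≡ 1, 2^2 ≡ 4 (mod 7); 2^3 ≡ 1, so not a primitive root.
h = 3: 3^3 ≡ 6, 3^2 ≡ 2 (mod 7); none is 1, so 3 has order 6 and is a primitive root.
The smallest primitive root mod 7 is g = 3.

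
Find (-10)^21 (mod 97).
Using repeated squaring. (-10) ≡ 87 (mod 97). 21 = 16 + 4 + 1 (binary 10101). Repeated squaring mod 97: 87^1 ≡ 87; 87^2 ≡ 87² = 7569 ≡ 3; 87^4 ≡ 3² = 9 ≡ 9; 87^8 ≡ 9² = 81 ≡ 81; 87^16 ≡ 81² = 6561 ≡ 62. Multiply: (-10)^21 ≡ 87^16 × 87^4 × 87^1 ≡ 62 × 9 × 87 (mod 97): 62 × 9 = 558 ≡ 73; 73 × 87 = 6351 ≡ 46. So (-10)^21 ≡ 46 (mod 97).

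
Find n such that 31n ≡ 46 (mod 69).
46

Since gcd(31, 69) = 1 divides 46, a solution exists.
Multiply both sides by the inverse of 31 mod 69:
  31^(-1) mod 69 = 49
  x ≡ 49 × 46 ≡ 2254 ≡ 46 (mod 69)
Verification: 31 × 46 = 1426 = 20 × 69 + 46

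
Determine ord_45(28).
Powers of 28 mod 45: 28^1≡28, 28^2≡19, 28^3≡37, 28^4≡1. Order = 4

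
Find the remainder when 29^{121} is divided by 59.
By Fermat: 29^{58} ≡ 1 (mod 59). 121 = 2×58 + 5. So 29^{121} ≡ 29^{5} ≡ 35 (mod 59)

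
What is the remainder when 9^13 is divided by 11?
Using Fermat: 9^{10} ≡ 1 (mod 11). 13 ≡ 3 (mod 10). So 9^{13} ≡ 9^{3} ≡ 3 (mod 11)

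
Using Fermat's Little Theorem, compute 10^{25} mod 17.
7

By Fermat's Little Theorem, a^(p-1) ≡ 1 (mod p) for prime p and gcd(a, p) = 1
Here p = 17, so 10^16 ≡ 1 (mod 17)
We can reduce the exponent: 25 mod 16 = 9
So 10^25 ≡ 10^9 (mod 17)
Computing: 10^9 mod 17 = 7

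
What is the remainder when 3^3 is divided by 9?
3 = 2 + 1 (binary 11). Repeated squaring mod 9: 3^1 ≡ 3; 3^2 ≡ 3² = 9 ≡ 0. Multiply: 3^3 = 3^2 × 3^1 ≡ 0 × 3 (mod 9): 0 × 3 = 0 ≡ 0. So 3^3 ≡ 0 (mod 9).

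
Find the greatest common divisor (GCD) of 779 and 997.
1

Using the Euclidean algorithm:
779 = 0 × 997 + 779
997 = 1 × 779 + 218
779 = 3 × 218 + 125
218 = 1 × 125 + 93
125 = 1 × 93 + 32
93 = 2 × 32 + 29
32 = 1 × 29 + 3
29 = 9 × 3 + 2
3 = 1 × 2 + 1
2 = 2 × 1 + 0

GCD(779, 997) = 1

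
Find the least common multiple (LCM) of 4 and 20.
20

First find GCD(4, 20) using the Euclidean algorithm:
4 = 0 × 20 + 4
20 = 5 × 4 + 0
GCD(4, 20) = 4

LCM formula: LCM(a, b) = (a × b) / GCD(a, b)
LCM(4, 20) = (4 × 20) / 4
LCM(4, 20) = 80 / 4
LCM(4, 20) = 20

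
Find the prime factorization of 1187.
1187

Divide by primes starting from smallest:
1187 ÷ 1187 = 1

1187 = 1187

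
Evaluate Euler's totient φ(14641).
13310

Prime factorization: 14641 = 11^4
Using the formula φ(n) = n × Π(1 - 1/p) for each prime factor p:
φ(14641) = 14641 × (1 - 1/11)
φ(14641) = 13310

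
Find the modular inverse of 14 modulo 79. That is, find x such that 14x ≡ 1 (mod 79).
17

Using Extended Euclidean Algorithm:
gcd(14, 79) = 1
Bezout coefficients: 14 × 17 + 79 × -3 = 1
So 14 × 17 ≡ 1 (mod 79)
The inverse is 17 mod 79 = 17
Verification: 14 × 17 = 238 = 3 × 79 + 1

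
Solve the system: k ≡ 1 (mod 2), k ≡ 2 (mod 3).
M = 2 × 3 = 6. M₁ = 3, y₁ ≡ 1 (mod 2). M₂ = 2, y₂ ≡ 2 (mod 3). k = 1×3×1 + 2×2×2 ≡ 5 (mod 6)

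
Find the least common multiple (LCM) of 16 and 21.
336

First find GCD(16, 21) using the Euclidean algorithm:
16 = 0 × 21 + 16
21 = 1 × 16 + 5
16 = 3 × 5 + 1
5 = 5 × 1 + 0
GCD(16, 21) = 1

LCM formula: LCM(a, b) = (a × b) / GCD(a, b)
LCM(16, 21) = (16 × 21) / 1
LCM(16, 21) = 336 / 1
LCM(16, 21) = 336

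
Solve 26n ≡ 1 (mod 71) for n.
41

Using Extended Euclidean Algorithm:
gcd(26, 71) = 1
Bezout coefficients: 26 × -30 + 71 × 11 = 1
So 26 × -30 ≡ 1 (mod 71)
The inverse is -30 mod 71 = 41
Verification: 26 × 41 = 1066 = 15 × 71 + 1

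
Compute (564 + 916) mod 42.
10

(564 + 916) = 1480
1480 mod 42 = 10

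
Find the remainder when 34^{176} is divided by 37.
By Fermat: 34^{36} ≡ 1 (mod 37). 176 = 4×36 + 32. So 34^{176} ≡ 34^{32} ≡ 16 (mod 37)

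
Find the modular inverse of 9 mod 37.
9^(-1) ≡ 33 (mod 37). Verification: 9 × 33 = 297 ≡ 1 (mod 37)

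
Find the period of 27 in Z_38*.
Powers of 27 mod 38: 27^1≡27, 27^2≡7, 27^3≡37, 27^4≡11, 27^5≡31, 27^6≡1. Order = 6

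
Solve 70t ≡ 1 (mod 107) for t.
26

Using Extended Euclidean Algorithm:
gcd(70, 107) = 1
Bezout coefficients: 70 × 26 + 107 × -17 = 1
So 70 × 26 ≡ 1 (mod 107)
The inverse is 26 mod 107 = 26
Verification: 70 × 26 = 1820 = 17 × 107 + 1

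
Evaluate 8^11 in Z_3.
Using Fermat: 8^{2} ≡ 1 (mod 3). 11 ≡ 1 (mod 2). So 8^{11} ≡ 8^{1} ≡ 2 (mod 3)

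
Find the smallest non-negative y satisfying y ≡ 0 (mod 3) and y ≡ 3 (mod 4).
M = 3 × 4 = 12. M₁ = 4, y₁ ≡ 1 (mod 3). M₂ = 3, y₂ ≡ 3 (mod 4). y = 0×4×1 + 3×3×3 ≡ 3 (mod 12)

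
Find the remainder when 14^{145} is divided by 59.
By Fermat: 14^{58} ≡ 1 (mod 59). 145 = 2×58 + 29. So 14^{145} ≡ 14^{29} ≡ 58 (mod 59)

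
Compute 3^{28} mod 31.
7

Using successive squaring:
Binary expansion of 28: 11100
Powers of 3 mod 31 (each is the square of the previous):
  3^1 ≡ 3 (mod 31)
  3^2 ≡ 3² = 9 ≡ 9 (mod 31)
  3^4 ≡ 9² = 81 ≡ 19 (mod 31)
  3^8 ≡ 19² = 361 ≡ 20 (mod 31)
  3^16 ≡ 20² = 400 ≡ 28 (mod 31)
28 = 16 + 8 + 4, so 3^28 = 3^16 × 3^8 × 3^4 ≡ 28 × 20 × 19 (mod 31)
Multiplying step by step:
  28 × 20 = 560 ≡ 2 (mod 31)
  2 × 19 = 38 ≡ 7 (mod 31)
Result: 3^28 ≡ 7 (mod 31)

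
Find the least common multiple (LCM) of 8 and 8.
8

First find GCD(8, 8) using the Euclidean algorithm:
8 = 1 × 8 + 0
GCD(8, 8) = 8

LCM formula: LCM(a, b) = (a × b) / GCD(a, b)
LCM(8, 8) = (8 × 8) / 8
LCM(8, 8) = 64 / 8
LCM(8, 8) = 8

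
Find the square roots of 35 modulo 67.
The square roots of 35 mod 67 are 54 and 13. Verify: 54² = 2916 ≡ 35 (mod 67)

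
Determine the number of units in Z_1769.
1680

Prime factorization: 1769 = 29 × 61
Using the formula φ(n) = n × Π(1 - 1/p) for each prime factor p:
φ(1769) = 1769 × (1 - 1/29) × (1 - 1/61)
φ(1769) = 1680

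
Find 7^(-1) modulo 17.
5

Using Extended Euclidean Algorithm:
gcd(7, 17) = 1
Bezout coefficients: 7 × 5 + 17 × -2 = 1
So 7 × 5 ≡ 1 (mod 17)
The inverse is 5 mod 17 = 5
Verification: 7 × 5 = 35 = 2 × 17 + 1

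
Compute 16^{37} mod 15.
1

Using successive squaring:
Binary expansion of 37: 100101
Powers of 16 mod 15 (each is the square of the previous):
  16^1 ≡ 1 (mod 15)
  16^2 ≡ 1² = 1 ≡ 1 (mod 15)
  16^4 ≡ 1² = 1 ≡ 1 (mod 15)
  16^8 ≡ 1² = 1 ≡ 1 (mod 15)
  16^16 ≡ 1² = 1 ≡ 1 (mod 15)
  16^32 ≡ 1² = 1 ≡ 1 (mod 15)
37 = 32 + 4 + 1, so 16^37 = 16^32 × 16^4 × 16^1 ≡ 1 × 1 × 1 (mod 15)
Multiplying step by step:
  1 × 1 = 1 ≡ 1 (mod 15)
  1 × 1 = 1 ≡ 1 (mod 15)
Result: 16^37 ≡ 1 (mod 15)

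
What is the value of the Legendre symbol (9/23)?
(9/23) = 9^{11} mod 23 = 1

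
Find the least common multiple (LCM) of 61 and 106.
6466

First find GCD(61, 106) using the Euclidean algorithm:
61 = 0 × 106 + 61
106 = 1 × 61 + 45
61 = 1 × 45 + 16
45 = 2 × 16 + 13
16 = 1 × 13 + 3
13 = 4 × 3 + 1
3 = 3 × 1 + 0
GCD(61, 106) = 1

LCM formula: LCM(a, b) = (a × b) / GCD(a, b)
LCM(61, 106) = (61 × 106) / 1
LCM(61, 106) = 6466 / 1
LCM(61, 106) = 6466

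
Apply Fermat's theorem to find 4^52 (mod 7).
By Fermat: 4^{6} ≡ 1 (mod 7). 52 = 8×6 + 4. So 4^{52} ≡ 4^{4} ≡ 4 (mod 7)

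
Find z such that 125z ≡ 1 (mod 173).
125^(-1) ≡ 18 (mod 173). Verification: 125 × 18 = 2250 ≡ 1 (mod 173)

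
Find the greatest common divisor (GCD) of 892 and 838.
2

Using the Euclidean algorithm:
892 = 1 × 838 + 54
838 = 15 × 54 + 28
54 = 1 × 28 + 26
28 = 1 × 26 + 2
26 = 13 × 2 + 0

GCD(892, 838) = 2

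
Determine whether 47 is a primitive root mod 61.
p - 1 = 60 has prime divisors 2, 3, 5. Check 47^(60/q) mod 61 for each: 47^(60/2) = 47^30 ≡ 1, 47^(60/3) = 47^20 ≡ 13, 47^(60/5) = 47^12 ≡ 1 (mod 61). Since 47^30 ≡ 1 (mod 61), the order of 47 divides 30 (in fact the order is 3) ≠ 60, so it is not a primitive root.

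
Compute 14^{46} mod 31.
14

Using successive squaring:
Binary expansion of 46: 101110
Powers of 14 mod 31 (each is the square of the previous):
  14^1 ≡ 14 (mod 31)
  14^2 ≡ 14² = 196 ≡ 10 (mod 31)
  14^4 ≡ 10² = 100 ≡ 7 (mod 31)
  14^8 ≡ 7² = 49 ≡ 18 (mod 31)
  14^16 ≡ 18² = 324 ≡ 14 (mod 31)
  14^32 ≡ 14² = 196 ≡ 10 (mod 31)
46 = 32 + 8 + 4 + 2, so 14^46 = 14^32 × 14^8 × 14^4 × 14^2 ≡ 10 × 18 × 7 × 10 (mod 31)
Multiplying step by step:
  10 × 18 = 180 ≡ 25 (mod 31)
  25 × 7 = 175 ≡ 20 (mod 31)
  20 × 10 = 200 ≡ 14 (mod 31)
Result: 14^46 ≡ 14 (mod 31)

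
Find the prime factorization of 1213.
1213

Divide by primes starting from smallest:
1213 ÷ 1213 = 1

1213 = 1213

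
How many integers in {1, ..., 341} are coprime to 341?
300

Prime factorization: 341 = 11 × 31
Using the formula φ(n) = n × Π(1 - 1/p) for each prime factor p:
φ(341) = 341 × (1 - 1/11) × (1 - 1/31)
φ(341) = 300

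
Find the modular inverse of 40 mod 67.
40^(-1) ≡ 62 (mod 67). Verification: 40 × 62 = 2480 ≡ 1 (mod 67)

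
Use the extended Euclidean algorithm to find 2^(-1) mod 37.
Extended GCD: 2(-18) + 37(1) = 1. So 2^(-1) ≡ 19 ≡ 19 (mod 37). Verify: 2 × 19 = 38 ≡ 1 (mod 37)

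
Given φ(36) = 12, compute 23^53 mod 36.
By Euler: 23^{12} ≡ 1 (mod 36) since gcd(23, 36) = 1. 53 = 4×12 + 5. So 23^{53} ≡ 23^{5} ≡ 11 (mod 36)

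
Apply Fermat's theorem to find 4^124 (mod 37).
By Fermat: 4^{36} ≡ 1 (mod 37). 124 = 3×36 + 16. So 4^{124} ≡ 4^{16} ≡ 7 (mod 37)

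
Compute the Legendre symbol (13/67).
(13/67) = 13^{33} mod 67 = -1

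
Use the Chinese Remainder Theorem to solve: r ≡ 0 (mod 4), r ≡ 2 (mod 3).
M = 4 × 3 = 12. M₁ = 3, y₁ ≡ 3 (mod 4). M₂ = 4, y₂ ≡ 1 (mod 3). r = 0×3×3 + 2×4×1 ≡ 8 (mod 12)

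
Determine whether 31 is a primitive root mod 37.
p - 1 = 36 has prime divisors 2, 3. Check 31^(36/q) mod 37 for each: 31^(36/2) = 31^18 ≡ 36, 31^(36/3) = 31^12 ≡ 1 (mod 37). Since 31^12 ≡ 1 (mod 37), the order of 31 divides 12 (in fact the order is 4) ≠ 36, so it is not a primitive root.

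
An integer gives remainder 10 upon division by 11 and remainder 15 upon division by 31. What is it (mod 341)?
M = 11 × 31 = 341. M₁ = 31, y₁ ≡ 5 (mod 11). M₂ = 11, y₂ ≡ 17 (mod 31). n = 10×31×5 + 15×11×17 ≡ 263 (mod 341). The smallest positive such number is 263.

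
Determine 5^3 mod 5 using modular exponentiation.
5 ≡ 0 (mod 5). 3 = 2 + 1 (binary 11). Repeated squaring mod 5: 0^1 ≡ 0; 0^2 ≡ 0² = 0 ≡ 0. Multiply: 5^3 ≡ 0^2 × 0^1 ≡ 0 × 0 (mod 5): 0 × 0 = 0 ≡ 0. So 5^3 ≡ 0 (mod 5).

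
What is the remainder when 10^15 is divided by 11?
Using Fermat: 10^{10} ≡ 1 (mod 11). 15 ≡ 5 (mod 10). So 10^{15} ≡ 10^{5} ≡ 10 (mod 11)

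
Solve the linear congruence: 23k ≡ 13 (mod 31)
10

Since gcd(23, 31) = 1 divides 13, a solution exists.
Multiply both sides by the inverse of 23 mod 31:
  23^(-1) mod 31 = 27
  x ≡ 27 × 13 ≡ 351 ≡ 10 (mod 31)
Verification: 23 × 10 = 230 = 7 × 31 + 13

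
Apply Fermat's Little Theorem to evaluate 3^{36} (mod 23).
4

By Fermat's Little Theorem, a^(p-1) ≡ 1 (mod p) for prime p and gcd(a, p) = 1
Here p = 23, so 3^22 ≡ 1 (mod 23)
We can reduce the exponent: 36 mod 22 = 14
So 3^36 ≡ 3^14 (mod 23)
Computing: 3^14 mod 23 = 4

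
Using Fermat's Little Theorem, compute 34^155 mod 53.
By Fermat: 34^{52} ≡ 1 (mod 53). 155 = 2×52 + 51. So 34^{155} ≡ 34^{51} ≡ 39 (mod 53)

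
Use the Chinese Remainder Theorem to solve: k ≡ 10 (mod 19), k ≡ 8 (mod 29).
124

Using the Chinese Remainder Theorem:
M = product of moduli = 551
For equation 1: M_1 = 29, 29 ≡ 10 (mod 19), inverse of 29 mod 19 is 2 (check: 10 × 2 = 20 ≡ 1 (mod 19))
For equation 2: M_2 = 19, 19 ≡ 19 (mod 29), inverse of 19 mod 29 is 26 (check: 19 × 26 = 494 ≡ 1 (mod 29))
Combine: k ≡ Σ r_i×M_i×(M_i⁻¹ mod m_i) = 10×29×2 + 8×19×26 = 580 + 3952 = 4532
4532 mod 551 = 124
k ≡ 124 (mod 551)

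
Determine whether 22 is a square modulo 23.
By Euler's criterion: 22^{11} ≡ 22 (mod 23). Since this equals -1 (≡ 22), 22 is not a QR.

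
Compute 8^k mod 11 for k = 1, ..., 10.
g^1, g^2, ..., g^{10} mod 11: {8, 9, 6, 4, 10, 3, 2, 5, 7, 1}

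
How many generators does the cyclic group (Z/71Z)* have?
24

The number of primitive roots modulo p is φ(p-1) = φ(70)
φ(70) = 24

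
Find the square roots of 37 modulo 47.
The square roots of 37 mod 47 are 32 and 15. Verify: 32² = 1024 ≡ 37 (mod 47)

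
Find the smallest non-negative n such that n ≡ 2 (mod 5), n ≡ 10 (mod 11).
32

Using the Chinese Remainder Theorem:
M = product of moduli = 55
For equation 1: M_1 = 11, 11 ≡ 1 (mod 5), inverse of 11 mod 5 is 1 (check: 1 × 1 = 1 ≡ 1 (mod 5))
For equation 2: M_2 = 5, 5 ≡ 5 (mod 11), inverse of 5 mod 11 is 9 (check: 5 × 9 = 45 ≡ 1 (mod 11))
Combine: n ≡ Σ r_i×M_i×(M_i⁻¹ mod m_i) = 2×11×1 + 10×5×9 = 22 + 450 = 472
472 mod 55 = 32
n ≡ 32 (mod 55)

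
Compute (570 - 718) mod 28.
20

(570 - 718) = -148
-148 mod 28 = 20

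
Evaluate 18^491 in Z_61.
Using Fermat: 18^{60} ≡ 1 (mod 61). 491 ≡ 11 (mod 60). So 18^{491} ≡ 18^{11} ≡ 10 (mod 61)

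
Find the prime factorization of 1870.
2 × 5 × 11 × 17

Divide by primes starting from smallest:
1870 ÷ 2 = 935
935 ÷ 5 = 187
187 ÷ 11 = 17
17 ÷ 17 = 1

1870 = 2 × 5 × 11 × 17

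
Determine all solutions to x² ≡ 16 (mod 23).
The square roots of 16 mod 23 are 4 and 19. Verify: 4² = 16 ≡ 16 (mod 23)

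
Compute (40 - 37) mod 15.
3

(40 - 37) = 3
3 mod 15 = 3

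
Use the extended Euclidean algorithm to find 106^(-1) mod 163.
Extended GCD: 106(20) + 163(-13) = 1. So 106^(-1) ≡ 20 ≡ 20 (mod 163). Verify: 106 × 20 = 2120 ≡ 1 (mod 163)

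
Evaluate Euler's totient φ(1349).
1260

Prime factorization: 1349 = 19 × 71
Using the formula φ(n) = n × Π(1 - 1/p) for each prime factor p:
φ(1349) = 1349 × (1 - 1/19) × (1 - 1/71)
φ(1349) = 1260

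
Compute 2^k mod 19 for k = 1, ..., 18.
g^1, g^2, ..., g^{18} mod 19: {2, 4, 8, 16, 13, 7, 14, 9, 18, 17, 15, 11, 3, 6, 12, 5, 10, 1}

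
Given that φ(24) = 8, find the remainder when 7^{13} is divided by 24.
By Euler: 7^{8} ≡ 1 (mod 24) since gcd(7, 24) = 1. 13 = 1×8 + 5. So 7^{13} ≡ 7^{5} ≡ 7 (mod 24)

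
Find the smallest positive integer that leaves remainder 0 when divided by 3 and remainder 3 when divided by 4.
M = 3 × 4 = 12. M₁ = 4, y₁ ≡ 1 (mod 3). M₂ = 3, y₂ ≡ 3 (mod 4). x = 0×4×1 + 3×3×3 ≡ 3 (mod 12). The smallest positive such number is 3.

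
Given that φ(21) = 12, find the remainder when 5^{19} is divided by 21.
By Euler: 5^{12} ≡ 1 (mod 21) since gcd(5, 21) = 1. 19 = 1×12 + 7. So 5^{19} ≡ 5^{7} ≡ 5 (mod 21)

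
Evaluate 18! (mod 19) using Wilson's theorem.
By Wilson's theorem, (18)! ≡ -1 ≡ 18 (mod 19)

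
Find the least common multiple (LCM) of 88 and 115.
10120

First find GCD(88, 115) using the Euclidean algorithm:
88 = 0 × 115 + 88
115 = 1 × 88 + 27
88 = 3 × 27 + 7
27 = 3 × 7 + 6
7 = 1 × 6 + 1
6 = 6 × 1 + 0
GCD(88, 115) = 1

LCM formula: LCM(a, b) = (a × b) / GCD(a, b)
LCM(88, 115) = (88 × 115) / 1
LCM(88, 115) = 10120 / 1
LCM(88, 115) = 10120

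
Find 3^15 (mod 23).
Using repeated squaring. 15 = 8 + 4 + 2 + 1 (binary 1111). Repeated squaring mod 23: 3^1 ≡ 3; 3^2 ≡ 3² = 9 ≡ 9; 3^4 ≡ 9² = 81 ≡ 12; 3^8 ≡ 12² = 144 ≡ 6. Multiply: 3^15 = 3^8 × 3^4 × 3^2 × 3^1 ≡ 6 × 12 × 9 × 3 (mod 23): 6 × 12 = 72 ≡ 3; 3 × 9 = 27 ≡ 4; 4 × 3 = 12 ≡ 12. So 3^15 ≡ 12 (mod 23).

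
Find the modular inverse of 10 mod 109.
10^(-1) ≡ 11 (mod 109). Verification: 10 × 11 = 110 ≡ 1 (mod 109)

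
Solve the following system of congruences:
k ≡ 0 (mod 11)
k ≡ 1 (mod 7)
22

Using the Chinese Remainder Theorem:
M = product of moduli = 77
For equation 1: M_1 = 7, 7 ≡ 7 (mod 11), inverse of 7 mod 11 is 8 (check: 7 × 8 = 56 ≡ 1 (mod 11))
For equation 2: M_2 = 11, 11 ≡ 4 (mod 7), inverse of 11 mod 7 is 2 (check: 4 × 2 = 8 ≡ 1 (mod 7))
Combine: k ≡ Σ r_i×M_i×(M_i⁻¹ mod m_i) = 0×7×8 + 1×11×2 = 0 + 22 = 22
22 mod 77 = 22
k ≡ 22 (mod 77)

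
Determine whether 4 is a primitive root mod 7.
p - 1 = 6 has prime divisors 2, 3. Check 4^(6/q) mod 7 for each: 4^(6/2) = 4^3 ≡ 1, 4^(6/3) = 4^2 ≡ 2 (mod 7). Since 4^3 ≡ 1 (mod 7), the order of 4 divides 3 (in fact the order is 3) ≠ 6, so it is not a primitive root.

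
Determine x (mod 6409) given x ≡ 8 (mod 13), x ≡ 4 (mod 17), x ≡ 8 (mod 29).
3778

Using the Chinese Remainder Theorem:
M = product of moduli = 6409
For equation 1: M_1 = 493, 493 ≡ 12 (mod 13), inverse of 493 mod 13 is 12 (check: 12 × 12 = 144 ≡ 1 (mod 13))
For equation 2: M_2 = 377, 377 ≡ 3 (mod 17), inverse of 377 mod 17 is 6 (check: 3 × 6 = 18 ≡ 1 (mod 17))
For equation 3: M_3 = 221, 221 ≡ 18 (mod 29), inverse of 221 mod 29 is 21 (check: 18 × 21 = 378 ≡ 1 (mod 29))
Combine: x ≡ Σ r_i×M_i×(M_i⁻¹ mod m_i) = 8×493×12 + 4×377×6 + 8×221×21 = 47328 + 9048 + 37128 = 93504
93504 mod 6409 = 3778
x ≡ 3778 (mod 6409)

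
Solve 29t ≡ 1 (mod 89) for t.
43

Using Extended Euclidean Algorithm:
gcd(29, 89) = 1
Bezout coefficients: 29 × 43 + 89 × -14 = 1
So 29 × 43 ≡ 1 (mod 89)
The inverse is 43 mod 89 = 43
Verification: 29 × 43 = 1247 = 14 × 89 + 1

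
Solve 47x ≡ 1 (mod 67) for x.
47^(-1) ≡ 10 (mod 67). Verification: 47 × 10 = 470 ≡ 1 (mod 67)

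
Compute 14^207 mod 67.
Using Fermat: 14^{66} ≡ 1 (mod 67). 207 ≡ 9 (mod 66). So 14^{207} ≡ 14^{9} ≡ 40 (mod 67)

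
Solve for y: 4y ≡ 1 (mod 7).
2

Since gcd(4, 7) = 1 divides 1, a solution exists.
Multiply both sides by the inverse of 4 mod 7:
  4^(-1) mod 7 = 2
  x ≡ 2 × 1 ≡ 2 ≡ 2 (mod 7)
Verification: 4 × 2 = 8 = 1 × 7 + 1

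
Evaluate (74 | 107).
(74/107) = 74^{53} mod 107 = -1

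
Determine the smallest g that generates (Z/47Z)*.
5

A primitive root g modulo p has order p-1 = 46
Prime divisors of 46: [2, 23]
g is a primitive root iff g^(46/q) ≢ 1 (mod 47) for each prime divisor q
Testing small values:
  g = 2: 2^23 ≡ 1, 2^2 ≡ 4 (mod 47) → 2^23 ≡ 1, not primitive root
  g = 3: 3^23 ≡ 1, 3^2 ≡ 9 (mod 47) → 3^23 ≡ 1, not primitive root
  g = 4: 4^23 ≡ 1, 4^2 ≡ 16 (mod 47) → 4^23 ≡ 1, not primitive root
  g = 5: 5^23 ≡ 46, 5^2 ≡ 25 (mod 47) → none is 1, primitive root!
The smallest primitive root is 5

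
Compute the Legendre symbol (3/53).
(3/53) = 3^{26} mod 53 = -1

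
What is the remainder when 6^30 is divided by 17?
Using Fermat: 6^{16} ≡ 1 (mod 17). 30 ≡ 14 (mod 16). So 6^{30} ≡ 6^{14} ≡ 9 (mod 17)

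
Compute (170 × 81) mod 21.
15

(170 × 81) = 13770
13770 mod 21 = 15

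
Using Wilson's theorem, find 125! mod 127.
(126)! = (125)! × (126) ≡ -1 (mod 127). So (125)! ≡ -1 × (126)^(-1) ≡ (-1)×(-1) = 1 (mod 127)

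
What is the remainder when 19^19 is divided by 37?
Using repeated squaring. 19 = 16 + 2 + 1 (binary 10011). Repeated squaring mod 37: 19^1 ≡ 19; 19^2 ≡ 19² = 361 ≡ 28; 19^4 ≡ 28² = 784 ≡ 7; 19^8 ≡ 7² = 49 ≡ 12; 19^16 ≡ 12² = 144 ≡ 33. Multiply: 19^19 = 19^16 × 19^2 × 19^1 ≡ 33 × 28 × 19 (mod 37): 33 × 28 = 924 ≡ 36; 36 × 19 = 684 ≡ 18. So 19^19 ≡ 18 (mod 37).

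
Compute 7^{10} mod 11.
1

Using successive squaring:
Binary expansion of 10: 1010
Powers of 7 mod 11 (each is the square of the previous):
  7^1 ≡ 7 (mod 11)
  7^2 ≡ 7² = 49 ≡ 5 (mod 11)
  7^4 ≡ 5² = 25 ≡ 3 (mod 11)
  7^8 ≡ 3² = 9 ≡ 9 (mod 11)
10 = 8 + 2, so 7^10 = 7^8 × 7^2 ≡ 9 × 5 (mod 11)
Multiplying step by step:
  9 × 5 = 45 ≡ 1 (mod 11)
Result: 7^10 ≡ 1 (mod 11)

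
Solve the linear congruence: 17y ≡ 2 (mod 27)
16

Since gcd(17, 27) = 1 divides 2, a solution exists.
Multiply both sides by the inverse of 17 mod 27:
  17^(-1) mod 27 = 8
  x ≡ 8 × 2 ≡ 16 ≡ 16 (mod 27)
Verification: 17 × 16 = 272 = 10 × 27 + 2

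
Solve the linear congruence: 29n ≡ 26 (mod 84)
82

Since gcd(29, 84) = 1 divides 26, a solution exists.
Multiply both sides by the inverse of 29 mod 84:
  29^(-1) mod 84 = 29
  x ≡ 29 × 26 ≡ 754 ≡ 82 (mod 84)
Verification: 29 × 82 = 2378 = 28 × 84 + 26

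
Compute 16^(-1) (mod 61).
42

Using Extended Euclidean Algorithm:
gcd(16, 61) = 1
Bezout coefficients: 16 × -19 + 61 × 5 = 1
So 16 × -19 ≡ 1 (mod 61)
The inverse is -19 mod 61 = 42
Verification: 16 × 42 = 672 = 11 × 61 + 1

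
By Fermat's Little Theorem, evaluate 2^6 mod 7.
By Fermat's Little Theorem, 2^{6} ≡ 1 (mod 7) since 7 is prime and gcd(2, 7) = 1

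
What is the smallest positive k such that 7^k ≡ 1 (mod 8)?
Powers of 7 mod 8: 7^1≡7, 7^2≡1. Order = 2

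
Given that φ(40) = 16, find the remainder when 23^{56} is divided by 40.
By Euler: 23^{16} ≡ 1 (mod 40) since gcd(23, 40) = 1. 56 = 3×16 + 8. So 23^{56} ≡ 23^{8} ≡ 1 (mod 40)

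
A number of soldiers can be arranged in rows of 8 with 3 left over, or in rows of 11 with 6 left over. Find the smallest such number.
M = 8 × 11 = 88. M₁ = 11, y₁ ≡ 3 (mod 8). M₂ = 8, y₂ ≡ 7 (mod 11). y = 3×11×3 + 6×8×7 ≡ 83 (mod 88). The smallest positive such number is 83.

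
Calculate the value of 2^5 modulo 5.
5 = 4 + 1 (binary 101). Repeated squaring mod 5: 2^1 ≡ 2; 2^2 ≡ 2² = 4 ≡ 4; 2^4 ≡ 4² = 16 ≡ 1. Multiply: 2^5 = 2^4 × 2^1 ≡ 1 × 2 (mod 5): 1 × 2 = 2 ≡ 2. So 2^5 ≡ 2 (mod 5).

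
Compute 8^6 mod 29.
6 = 4 + 2 (binary 110). Repeated squaring mod 29: 8^1 ≡ 8; 8^2 ≡ 8² = 64 ≡ 6; 8^4 ≡ 6² = 36 ≡ 7. Multiply: 8^6 = 8^4 × 8^2 ≡ 7 × 6 (mod 29): 7 × 6 = 42 ≡ 13. So 8^6 ≡ 13 (mod 29).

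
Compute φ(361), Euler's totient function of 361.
342

Prime factorization: 361 = 19^2
Using the formula φ(n) = n × Π(1 - 1/p) for each prime factor p:
φ(361) = 361 × (1 - 1/19)
φ(361) = 342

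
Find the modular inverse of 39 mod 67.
39^(-1) ≡ 55 (mod 67). Verification: 39 × 55 = 2145 ≡ 1 (mod 67)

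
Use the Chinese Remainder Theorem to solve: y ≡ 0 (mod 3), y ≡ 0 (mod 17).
0

Using the Chinese Remainder Theorem:
M = product of moduli = 51
For equation 1: M_1 = 17, 17 ≡ 2 (mod 3), inverse of 17 mod 3 is 2 (check: 2 × 2 = 4 ≡ 1 (mod 3))
For equation 2: M_2 = 3, 3 ≡ 3 (mod 17), inverse of 3 mod 17 is 6 (check: 3 × 6 = 18 ≡ 1 (mod 17))
Combine: y ≡ Σ r_i×M_i×(M_i⁻¹ mod m_i) = 0×17×2 + 0×3×6 = 0 + 0 = 0
0 mod 51 = 0
y ≡ 0 (mod 51)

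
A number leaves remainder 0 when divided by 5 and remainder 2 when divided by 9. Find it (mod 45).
M = 5 × 9 = 45. M₁ = 9, y₁ ≡ 4 (mod 5). M₂ = 5, y₂ ≡ 2 (mod 9). n = 0×9×4 + 2×5×2 ≡ 20 (mod 45)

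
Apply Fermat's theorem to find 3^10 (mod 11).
By Fermat's Little Theorem, 3^{10} ≡ 1 (mod 11) since 11 is prime and gcd(3, 11) = 1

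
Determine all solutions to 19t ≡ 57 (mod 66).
3

Since gcd(19, 66) = 1 divides 57, a solution exists.
Multiply both sides by the inverse of 19 mod 66:
  19^(-1) mod 66 = 7
  x ≡ 7 × 57 ≡ 399 ≡ 3 (mod 66)
Verification: 19 × 3 = 57 = 0 × 66 + 57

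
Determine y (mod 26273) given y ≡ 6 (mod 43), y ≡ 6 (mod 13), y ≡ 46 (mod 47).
21807

Using the Chinese Remainder Theorem:
M = product of moduli = 26273
For equation 1: M_1 = 611, 611 ≡ 9 (mod 43), inverse of 611 mod 43 is 24 (check: 9 × 24 = 216 ≡ 1 (mod 43))
For equation 2: M_2 = 2021, 2021 ≡ 6 (mod 13), inverse of 2021 mod 13 is 11 (check: 6 × 11 = 66 ≡ 1 (mod 13))
For equation 3: M_3 = 559, 559 ≡ 42 (mod 47), inverse of 559 mod 47 is 28 (check: 42 × 28 = 1176 ≡ 1 (mod 47))
Combine: y ≡ Σ r_i×M_i×(M_i⁻¹ mod m_i) = 6×611×24 + 6×2021×11 + 46×559×28 = 87984 + 133386 + 719992 = 941362
941362 mod 26273 = 21807
y ≡ 21807 (mod 26273)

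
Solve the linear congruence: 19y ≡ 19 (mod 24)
1

Since gcd(19, 24) = 1 divides 19, a solution exists.
Multiply both sides by the inverse of 19 mod 24:
  19^(-1) mod 24 = 19
  x ≡ 19 × 19 ≡ 361 ≡ 1 (mod 24)
Verification: 19 × 1 = 19 = 0 × 24 + 19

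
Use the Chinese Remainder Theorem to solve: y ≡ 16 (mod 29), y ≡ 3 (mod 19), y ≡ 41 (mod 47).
8078

Using the Chinese Remainder Theorem:
M = product of moduli = 25897
For equation 1: M_1 = 893, 893 ≡ 23 (mod 29), inverse of 893 mod 29 is 24 (check: 23 × 24 = 552 ≡ 1 (mod 29))
For equation 2: M_2 = 1363, 1363 ≡ 14 (mod 19), inverse of 1363 mod 19 is 15 (check: 14 × 15 = 210 ≡ 1 (mod 19))
For equation 3: M_3 = 551, 551 ≡ 34 (mod 47), inverse of 551 mod 47 is 18 (check: 34 × 18 = 612 ≡ 1 (mod 47))
Combine: y ≡ Σ r_i×M_i×(M_i⁻¹ mod m_i) = 16×893×24 + 3×1363×15 + 41×551×18 = 342912 + 61335 + 406638 = 810885
810885 mod 25897 = 8078
y ≡ 8078 (mod 25897)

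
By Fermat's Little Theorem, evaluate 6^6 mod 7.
By Fermat's Little Theorem, 6^{6} ≡ 1 (mod 7) since 7 is prime and gcd(6, 7) = 1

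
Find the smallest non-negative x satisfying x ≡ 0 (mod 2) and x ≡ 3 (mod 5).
M = 2 × 5 = 10. M₁ = 5, y₁ ≡ 1 (mod 2). M₂ = 2, y₂ ≡ 3 (mod 5). x = 0×5×1 + 3×2×3 ≡ 8 (mod 10)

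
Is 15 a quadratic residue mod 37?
By Euler's criterion: 15^{18} ≡ 36 (mod 37). Since this equals -1 (≡ 36), 15 is not a QR.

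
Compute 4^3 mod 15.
3 = 2 + 1 (binary 11). Repeated squaring mod 15: 4^1 ≡ 4; 4^2 ≡ 4² = 16 ≡ 1. Multiply: 4^3 = 4^2 × 4^1 ≡ 1 × 4 (mod 15): 1 × 4 = 4 ≡ 4. So 4^3 ≡ 4 (mod 15).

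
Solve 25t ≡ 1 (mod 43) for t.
31

Using Extended Euclidean Algorithm:
gcd(25, 43) = 1
Bezout coefficients: 25 × -12 + 43 × 7 = 1
So 25 × -12 ≡ 1 (mod 43)
The inverse is -12 mod 43 = 31
Verification: 25 × 31 = 775 = 18 × 43 + 1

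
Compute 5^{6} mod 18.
1

Using successive squaring:
Binary expansion of 6: 110
Powers of 5 mod 18 (each is the square of the previous):
  5^1 ≡ 5 (mod 18)
  5^2 ≡ 5² = 25 ≡ 7 (mod 18)
  5^4 ≡ 7² = 49 ≡ 13 (mod 18)
6 = 4 + 2, so 5^6 = 5^4 × 5^2 ≡ 13 × 7 (mod 18)
Multiplying step by step:
  13 × 7 = 91 ≡ 1 (mod 18)
Result: 5^6 ≡ 1 (mod 18)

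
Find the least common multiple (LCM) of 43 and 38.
1634

First find GCD(43, 38) using the Euclidean algorithm:
43 = 1 × 38 + 5
38 = 7 × 5 + 3
5 = 1 × 3 + 2
3 = 1 × 2 + 1
2 = 2 × 1 + 0
GCD(43, 38) = 1

LCM formula: LCM(a, b) = (a × b) / GCD(a, b)
LCM(43, 38) = (43 × 38) / 1
LCM(43, 38) = 1634 / 1
LCM(43, 38) = 1634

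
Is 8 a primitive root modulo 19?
No

To verify, check if 8^(18/q) ≢ 1 (mod 19) for each prime divisor q of 18
Divisors of 18 = 18: [1, 2, 3, 6, 9, 18]
  8^(18/2) = 8^9 ≡ 18 (mod 19)
  8^(18/3) = 8^6 ≡ 1 (mod 19)
Conclusion: 8 is not a primitive root modulo 19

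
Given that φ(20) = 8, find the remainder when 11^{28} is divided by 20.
By Euler: 11^{8} ≡ 1 (mod 20) since gcd(11, 20) = 1. 28 = 3×8 + 4. So 11^{28} ≡ 11^{4} ≡ 1 (mod 20)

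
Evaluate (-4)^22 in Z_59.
Using repeated squaring. (-4) ≡ 55 (mod 59). 22 = 16 + 4 + 2 (binary 10110). Repeated squaring mod 59: 55^1 ≡ 55; 55^2 ≡ 55² = 3025 ≡ 16; 55^4 ≡ 16² = 256 ≡ 20; 55^8 ≡ 20² = 400 ≡ 46; 55^16 ≡ 46² = 2116 ≡ 51. Multiply: (-4)^22 ≡ 55^16 × 55^4 × 55^2 ≡ 51 × 20 × 16 (mod 59): 51 × 20 = 1020 ≡ 17; 17 × 16 = 272 ≡ 36. So (-4)^22 ≡ 36 (mod 59).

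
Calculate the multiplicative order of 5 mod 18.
Powers of 5 mod 18: 5^1≡5, 5^2≡7, 5^3≡17, 5^4≡13, 5^5≡11, 5^6≡1. Order = 6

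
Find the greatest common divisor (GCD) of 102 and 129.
3

Using the Euclidean algorithm:
102 = 0 × 129 + 102
129 = 1 × 102 + 27
102 = 3 × 27 + 21
27 = 1 × 21 + 6
21 = 3 × 6 + 3
6 = 2 × 3 + 0

GCD(102, 129) = 3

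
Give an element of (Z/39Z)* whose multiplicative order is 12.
32 has order 12 mod 39 since 32^{12} ≡ 1 (mod 39) and no smaller power works.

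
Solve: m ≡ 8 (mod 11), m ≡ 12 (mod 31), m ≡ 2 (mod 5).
M = 11 × 31 × 5 = 1705. M₁ = 155, y₁ ≡ 1 (mod 11). M₂ = 55, y₂ ≡ 22 (mod 31). M₃ = 341, y₃ ≡ 1 (mod 5). m = 8×155×1 + 12×55×22 + 2×341×1 ≡ 1097 (mod 1705)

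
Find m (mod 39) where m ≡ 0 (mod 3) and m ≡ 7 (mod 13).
M = 3 × 13 = 39. M₁ = 13, y₁ ≡ 1 (mod 3). M₂ = 3, y₂ ≡ 9 (mod 13). m = 0×13×1 + 7×3×9 ≡ 33 (mod 39)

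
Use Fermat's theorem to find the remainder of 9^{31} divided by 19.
6

By Fermat's Little Theorem, a^(p-1) ≡ 1 (mod p) for prime p and gcd(a, p) = 1
Here p = 19, so 9^18 ≡ 1 (mod 19)
We can reduce the exponent: 31 mod 18 = 13
So 9^31 ≡ 9^13 (mod 19)
Computing: 9^13 mod 19 = 6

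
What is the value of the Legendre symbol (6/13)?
(6/13) = 6^{6} mod 13 = -1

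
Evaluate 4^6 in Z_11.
6 = 4 + 2 (binary 110). Repeated squaring mod 11: 4^1 ≡ 4; 4^2 ≡ 4² = 16 ≡ 5; 4^4 ≡ 5² = 25 ≡ 3. Multiply: 4^6 = 4^4 × 4^2 ≡ 3 × 5 (mod 11): 3 × 5 = 15 ≡ 4. So 4^6 ≡ 4 (mod 11).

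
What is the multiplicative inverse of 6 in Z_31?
6^(-1) ≡ 26 (mod 31). Verification: 6 × 26 = 156 ≡ 1 (mod 31)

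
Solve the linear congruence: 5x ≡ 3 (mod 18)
15

Since gcd(5, 18) = 1 divides 3, a solution exists.
Multiply both sides by the inverse of 5 mod 18:
  5^(-1) mod 18 = 11
  x ≡ 11 × 3 ≡ 33 ≡ 15 (mod 18)
Verification: 5 × 15 = 75 = 4 × 18 + 3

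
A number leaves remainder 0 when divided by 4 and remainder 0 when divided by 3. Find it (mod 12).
M = 4 × 3 = 12. M₁ = 3, y₁ ≡ 3 (mod 4). M₂ = 4, y₂ ≡ 1 (mod 3). t = 0×3×3 + 0×4×1 ≡ 0 (mod 12)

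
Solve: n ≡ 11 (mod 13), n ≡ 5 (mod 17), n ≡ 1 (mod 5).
M = 13 × 17 × 5 = 1105. M₁ = 85, y₁ ≡ 2 (mod 13). M₂ = 65, y₂ ≡ 11 (mod 17). M₃ = 221, y₃ ≡ 1 (mod 5). n = 11×85×2 + 5×65×11 + 1×221×1 ≡ 141 (mod 1105)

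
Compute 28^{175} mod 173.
154

Using successive squaring:
Binary expansion of 175: 10101111
Powers of 28 mod 173 (each is the square of the previous):
  28^1 ≡ 28 (mod 173)
  28^2 ≡ 28² = 784 ≡ 92 (mod 173)
  28^4 ≡ 92² = 8464 ≡ 160 (mod 173)
  28^8 ≡ 160² = 25600 ≡ 169 (mod 173)
  28^16 ≡ 169² = 28561 ≡ 16 (mod 173)
  28^32 ≡ 16² = 256 ≡ 83 (mod 173)
  28^64 ≡ 83² = 6889 ≡ 142 (mod 173)
  28^128 ≡ 142² = 20164 ≡ 96 (mod 173)
175 = 128 + 32 + 8 + 4 + 2 + 1, so 28^175 = 28^128 × 28^32 × 28^8 × 28^4 × 28^2 × 28^1 ≡ 96 × 83 × 169 × 160 × 92 × 28 (mod 173)
Multiplying step by step:
  96 × 83 = 7968 ≡ 10 (mod 173)
  10 × 169 = 1690 ≡ 133 (mod 173)
  133 × 160 = 21280 ≡ 1 (mod 173)
  1 × 92 = 92 ≡ 92 (mod 173)
  92 × 28 = 2576 ≡ 154 (mod 173)
Result: 28^175 ≡ 154 (mod 173)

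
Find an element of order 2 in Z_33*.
32 has order 2 mod 33 since 32^{2} ≡ 1 (mod 33) and no smaller power works.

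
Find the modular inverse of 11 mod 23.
11^(-1) ≡ 21 (mod 23). Verification: 11 × 21 = 231 ≡ 1 (mod 23)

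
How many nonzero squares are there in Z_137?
For prime 137, there are (p-1)/2 = (137-1)/2 = 68 quadratic residues (excluding 0).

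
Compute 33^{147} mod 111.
84

Using successive squaring:
Binary expansion of 147: 10010011
Powers of 33 mod 111 (each is the square of the previous):
  33^1 ≡ 33 (mod 111)
  33^2 ≡ 33² = 1089 ≡ 90 (mod 111)
  33^4 ≡ 90² = 8100 ≡ 108 (mod 111)
  33^8 ≡ 108² = 11664 ≡ 9 (mod 111)
  33^16 ≡ 9² = 81 ≡ 81 (mod 111)
  33^32 ≡ 81² = 6561 ≡ 12 (mod 111)
  33^64 ≡ 12² = 144 ≡ 33 (mod 111)
  33^128 ≡ 33² = 1089 ≡ 90 (mod 111)
147 = 128 + 16 + 2 + 1, so 33^147 = 33^128 × 33^16 × 33^2 × 33^1 ≡ 90 × 81 × 90 × 33 (mod 111)
Multiplying step by step:
  90 × 81 = 7290 ≡ 75 (mod 111)
  75 × 90 = 6750 ≡ 90 (mod 111)
  90 × 33 = 2970 ≡ 84 (mod 111)
Result: 33^147 ≡ 84 (mod 111)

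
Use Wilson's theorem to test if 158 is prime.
(157)! mod 158 = 0. Since 0 ≢ -1 (mod 158), 158 is not prime.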